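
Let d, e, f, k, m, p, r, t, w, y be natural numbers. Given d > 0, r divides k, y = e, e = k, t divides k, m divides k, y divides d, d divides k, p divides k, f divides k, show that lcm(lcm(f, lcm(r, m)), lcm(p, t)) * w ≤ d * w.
From y = e and y divides d, e divides d. Since e = k, k divides d. From d divides k, k = d. Because r divides k and m divides k, lcm(r, m) divides k. Since f divides k, lcm(f, lcm(r, m)) divides k. p divides k and t divides k, hence lcm(p, t) divides k. Since lcm(f, lcm(r, m)) divides k, lcm(lcm(f, lcm(r, m)), lcm(p, t)) divides k. Because k = d, lcm(lcm(f, lcm(r, m)), lcm(p, t)) divides d. From d > 0, lcm(lcm(f, lcm(r, m)), lcm(p, t)) ≤ d. By multiplying by a non-negative, lcm(lcm(f, lcm(r, m)), lcm(p, t)) * w ≤ d * w.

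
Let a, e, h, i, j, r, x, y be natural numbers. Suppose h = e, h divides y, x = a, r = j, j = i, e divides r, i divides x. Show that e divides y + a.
h = e and h divides y, so e divides y. r = j and j = i, so r = i. Since e divides r, e divides i. i divides x, so e divides x. x = a, so e divides a. e divides y, so e divides y + a.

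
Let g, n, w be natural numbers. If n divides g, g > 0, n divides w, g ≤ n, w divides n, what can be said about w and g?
w = g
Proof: n divides g and g > 0, hence n ≤ g. Since g ≤ n, g = n. Because n divides w and w divides n, n = w. g = n, so g = w. Then w = g.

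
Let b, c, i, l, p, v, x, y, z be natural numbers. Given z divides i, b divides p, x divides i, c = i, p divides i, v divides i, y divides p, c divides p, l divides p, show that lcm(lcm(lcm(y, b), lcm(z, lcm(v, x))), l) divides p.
y divides p and b divides p, hence lcm(y, b) divides p. c = i and c divides p, so i divides p. Since p divides i, i = p. v divides i and x divides i, so lcm(v, x) divides i. z divides i, so lcm(z, lcm(v, x)) divides i. i = p, so lcm(z, lcm(v, x)) divides p. lcm(y, b) divides p, so lcm(lcm(y, b), lcm(z, lcm(v, x))) divides p. l divides p, so lcm(lcm(lcm(y, b), lcm(z, lcm(v, x))), l) divides p.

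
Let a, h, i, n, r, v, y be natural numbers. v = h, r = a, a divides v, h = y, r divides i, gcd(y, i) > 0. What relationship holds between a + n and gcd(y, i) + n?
a + n ≤ gcd(y, i) + n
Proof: From v = h and h = y, v = y. Since a divides v, a divides y. r = a and r divides i, thus a divides i. Since a divides y, a divides gcd(y, i). Because gcd(y, i) > 0, a ≤ gcd(y, i). Then a + n ≤ gcd(y, i) + n.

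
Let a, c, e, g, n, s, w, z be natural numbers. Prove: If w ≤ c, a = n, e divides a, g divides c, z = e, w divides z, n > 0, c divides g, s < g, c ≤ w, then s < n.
w ≤ c and c ≤ w, thus w = c. Because c divides g and g divides c, c = g. w = c, so w = g. Since z = e and w divides z, w divides e. e divides a, so w divides a. a = n, so w divides n. Since w = g, g divides n. Since n > 0, g ≤ n. Because s < g, s < n.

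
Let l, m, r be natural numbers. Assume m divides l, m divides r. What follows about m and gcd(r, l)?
m divides gcd(r, l)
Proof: m divides r and m divides l. Because common divisors divide the gcd, m divides gcd(r, l).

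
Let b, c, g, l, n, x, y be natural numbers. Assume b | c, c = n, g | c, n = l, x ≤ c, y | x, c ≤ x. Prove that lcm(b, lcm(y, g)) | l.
c = n and n = l, thus c = l. Because x ≤ c and c ≤ x, x = c. Since y | x, y | c. Since g | c, lcm(y, g) | c. From b | c, lcm(b, lcm(y, g)) | c. Since c = l, lcm(b, lcm(y, g)) | l.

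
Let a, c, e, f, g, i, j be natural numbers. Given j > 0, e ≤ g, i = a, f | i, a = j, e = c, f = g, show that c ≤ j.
e = c and e ≤ g, thus c ≤ g. i = a and a = j, thus i = j. Because f = g and f | i, g | i. i = j, so g | j. Because j > 0, g ≤ j. Since c ≤ g, c ≤ j.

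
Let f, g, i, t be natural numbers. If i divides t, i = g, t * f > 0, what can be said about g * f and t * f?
g * f ≤ t * f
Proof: From i = g and i divides t, g divides t. Then g * f divides t * f. Since t * f > 0, g * f ≤ t * f.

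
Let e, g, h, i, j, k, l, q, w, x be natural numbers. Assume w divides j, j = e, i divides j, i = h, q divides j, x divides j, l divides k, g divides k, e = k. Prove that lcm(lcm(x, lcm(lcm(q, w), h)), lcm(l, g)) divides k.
Since j = e and e = k, j = k. q divides j and w divides j, thus lcm(q, w) divides j. i = h and i divides j, so h divides j. lcm(q, w) divides j, so lcm(lcm(q, w), h) divides j. From x divides j, lcm(x, lcm(lcm(q, w), h)) divides j. Since j = k, lcm(x, lcm(lcm(q, w), h)) divides k. From l divides k and g divides k, lcm(l, g) divides k. Since lcm(x, lcm(lcm(q, w), h)) divides k, lcm(lcm(x, lcm(lcm(q, w), h)), lcm(l, g)) divides k.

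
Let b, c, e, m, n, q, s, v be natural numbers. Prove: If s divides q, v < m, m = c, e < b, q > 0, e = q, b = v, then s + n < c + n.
s divides q and q > 0, hence s ≤ q. b = v and e < b, thus e < v. Because e = q, q < v. Since m = c and v < m, v < c. Since q < v, q < c. s ≤ q, so s < c. Then s + n < c + n.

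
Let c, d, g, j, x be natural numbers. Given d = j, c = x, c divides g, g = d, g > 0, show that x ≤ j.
Because g = d and d = j, g = j. c = x and c divides g, therefore x divides g. Since g > 0, x ≤ g. g = j, so x ≤ j.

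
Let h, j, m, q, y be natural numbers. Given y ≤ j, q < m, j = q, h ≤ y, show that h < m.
h ≤ y and y ≤ j, so h ≤ j. j = q, so h ≤ q. Because q < m, h < m.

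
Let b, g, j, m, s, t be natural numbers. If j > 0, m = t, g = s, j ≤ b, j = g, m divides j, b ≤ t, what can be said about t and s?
t = s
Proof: m divides j and j > 0, therefore m ≤ j. Since m = t, t ≤ j. j ≤ b and b ≤ t, therefore j ≤ t. Since t ≤ j, t = j. Since j = g, t = g. g = s, so t = s.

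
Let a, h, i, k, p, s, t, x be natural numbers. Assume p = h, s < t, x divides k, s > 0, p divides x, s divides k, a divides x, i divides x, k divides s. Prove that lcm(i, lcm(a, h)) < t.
p = h and p divides x, hence h divides x. Since a divides x, lcm(a, h) divides x. From i divides x, lcm(i, lcm(a, h)) divides x. k divides s and s divides k, therefore k = s. Because x divides k, x divides s. From lcm(i, lcm(a, h)) divides x, lcm(i, lcm(a, h)) divides s. s > 0, so lcm(i, lcm(a, h)) ≤ s. Since s < t, lcm(i, lcm(a, h)) < t.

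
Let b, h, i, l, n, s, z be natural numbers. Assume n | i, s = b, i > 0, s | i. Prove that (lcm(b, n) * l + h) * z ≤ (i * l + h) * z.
s = b and s | i, thus b | i. Since n | i, lcm(b, n) | i. i > 0, so lcm(b, n) ≤ i. Then lcm(b, n) * l ≤ i * l. Then lcm(b, n) * l + h ≤ i * l + h. Then (lcm(b, n) * l + h) * z ≤ (i * l + h) * z.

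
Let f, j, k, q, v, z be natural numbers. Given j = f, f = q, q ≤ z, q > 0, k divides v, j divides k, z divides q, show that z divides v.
j = f and f = q, hence j = q. Since z divides q and q > 0, z ≤ q. Since q ≤ z, q = z. j = q, so j = z. j divides k and k divides v, therefore j divides v. j = z, so z divides v.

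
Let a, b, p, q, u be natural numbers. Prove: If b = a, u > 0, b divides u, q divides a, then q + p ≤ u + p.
Because b = a and b divides u, a divides u. Because q divides a, q divides u. Because u > 0, q ≤ u. Then q + p ≤ u + p.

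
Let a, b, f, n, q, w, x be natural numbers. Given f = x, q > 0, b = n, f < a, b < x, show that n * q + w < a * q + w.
f = x and f < a, thus x < a. Since b < x, b < a. b = n, so n < a. Since q > 0, by multiplying by a positive, n * q < a * q. Then n * q + w < a * q + w.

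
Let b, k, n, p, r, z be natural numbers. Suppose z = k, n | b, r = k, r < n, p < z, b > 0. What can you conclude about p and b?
p < b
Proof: Because z = k and p < z, p < k. From r = k and r < n, k < n. n | b and b > 0, hence n ≤ b. k < n, so k < b. Since p < k, p < b.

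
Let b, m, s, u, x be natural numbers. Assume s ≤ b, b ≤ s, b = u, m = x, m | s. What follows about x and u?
x | u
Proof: s ≤ b and b ≤ s, therefore s = b. Since b = u, s = u. Because m = x and m | s, x | s. Since s = u, x | u.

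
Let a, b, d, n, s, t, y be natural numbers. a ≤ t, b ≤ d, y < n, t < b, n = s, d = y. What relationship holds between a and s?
a < s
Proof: t < b and b ≤ d, therefore t < d. Since a ≤ t, a < d. Because d = y, a < y. Since n = s and y < n, y < s. Since a < y, a < s.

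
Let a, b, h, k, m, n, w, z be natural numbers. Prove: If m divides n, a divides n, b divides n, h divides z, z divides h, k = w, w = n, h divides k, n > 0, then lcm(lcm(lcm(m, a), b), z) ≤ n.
m divides n and a divides n, hence lcm(m, a) divides n. Since b divides n, lcm(lcm(m, a), b) divides n. h divides z and z divides h, thus h = z. k = w and w = n, thus k = n. h divides k, so h divides n. h = z, so z divides n. lcm(lcm(m, a), b) divides n, so lcm(lcm(lcm(m, a), b), z) divides n. Since n > 0, lcm(lcm(lcm(m, a), b), z) ≤ n.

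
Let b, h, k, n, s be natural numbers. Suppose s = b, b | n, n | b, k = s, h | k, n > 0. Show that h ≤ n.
From b | n and n | b, b = n. s = b, so s = n. Because k = s and h | k, h | s. s = n, so h | n. From n > 0, h ≤ n.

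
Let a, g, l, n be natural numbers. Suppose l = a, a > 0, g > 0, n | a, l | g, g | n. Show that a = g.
l = a and l | g, hence a | g. Since g > 0, a ≤ g. g | n and n | a, therefore g | a. From a > 0, g ≤ a. a ≤ g, so a = g.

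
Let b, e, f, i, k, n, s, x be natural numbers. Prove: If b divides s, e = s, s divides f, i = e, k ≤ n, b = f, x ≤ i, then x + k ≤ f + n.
From b = f and b divides s, f divides s. s divides f, so s = f. Since e = s, e = f. Since i = e and x ≤ i, x ≤ e. e = f, so x ≤ f. k ≤ n, so x + k ≤ f + n.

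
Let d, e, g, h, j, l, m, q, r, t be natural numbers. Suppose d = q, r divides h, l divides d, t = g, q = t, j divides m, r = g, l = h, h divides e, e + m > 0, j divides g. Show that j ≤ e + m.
Since q = t and t = g, q = g. From d = q and l divides d, l divides q. Since q = g, l divides g. Since l = h, h divides g. Since r = g and r divides h, g divides h. Because h divides g, h = g. Since h divides e, g divides e. j divides g, so j divides e. j divides m, so j divides e + m. Since e + m > 0, j ≤ e + m.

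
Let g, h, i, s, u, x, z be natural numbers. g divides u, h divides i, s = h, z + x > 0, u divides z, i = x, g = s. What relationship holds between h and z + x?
h ≤ z + x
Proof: g divides u and u divides z, therefore g divides z. Since g = s, s divides z. Since s = h, h divides z. i = x and h divides i, therefore h divides x. h divides z, so h divides z + x. From z + x > 0, h ≤ z + x.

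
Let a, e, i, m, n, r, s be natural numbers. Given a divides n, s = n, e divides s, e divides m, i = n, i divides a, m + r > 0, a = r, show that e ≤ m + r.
i = n and i divides a, so n divides a. Since a divides n, n = a. Since a = r, n = r. s = n and e divides s, therefore e divides n. Since n = r, e divides r. e divides m, so e divides m + r. Since m + r > 0, e ≤ m + r.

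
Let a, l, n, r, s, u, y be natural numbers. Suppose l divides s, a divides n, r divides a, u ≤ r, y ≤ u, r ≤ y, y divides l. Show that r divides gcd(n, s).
r divides a and a divides n, so r divides n. y ≤ u and u ≤ r, therefore y ≤ r. Since r ≤ y, y = r. y divides l and l divides s, hence y divides s. Since y = r, r divides s. Since r divides n, r divides gcd(n, s).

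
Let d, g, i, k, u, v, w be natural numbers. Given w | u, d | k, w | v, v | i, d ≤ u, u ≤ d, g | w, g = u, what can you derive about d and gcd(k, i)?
d | gcd(k, i)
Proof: From g = u and g | w, u | w. w | u, so w = u. Since u ≤ d and d ≤ u, u = d. w = u, so w = d. w | v and v | i, so w | i. Since w = d, d | i. Since d | k, d | gcd(k, i).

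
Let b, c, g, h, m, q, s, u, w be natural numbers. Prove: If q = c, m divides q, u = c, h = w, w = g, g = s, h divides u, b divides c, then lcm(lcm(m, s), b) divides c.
q = c and m divides q, so m divides c. h = w and w = g, so h = g. g = s, so h = s. Since h divides u, s divides u. Since u = c, s divides c. m divides c, so lcm(m, s) divides c. Since b divides c, lcm(lcm(m, s), b) divides c.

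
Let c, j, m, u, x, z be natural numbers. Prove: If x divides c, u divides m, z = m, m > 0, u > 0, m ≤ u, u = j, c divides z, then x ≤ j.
u divides m and m > 0, thus u ≤ m. Because m ≤ u, m = u. From z = m and c divides z, c divides m. m = u, so c divides u. x divides c, so x divides u. u > 0, so x ≤ u. Since u = j, x ≤ j.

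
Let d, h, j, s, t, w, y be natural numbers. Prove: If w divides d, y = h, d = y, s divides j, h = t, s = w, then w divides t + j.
Because y = h and h = t, y = t. Since d = y and w divides d, w divides y. y = t, so w divides t. s = w and s divides j, so w divides j. w divides t, so w divides t + j.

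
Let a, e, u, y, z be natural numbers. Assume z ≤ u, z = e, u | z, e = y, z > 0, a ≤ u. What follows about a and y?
a ≤ y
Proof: u | z and z > 0, thus u ≤ z. z ≤ u, so u = z. z = e, so u = e. e = y, so u = y. Since a ≤ u, a ≤ y.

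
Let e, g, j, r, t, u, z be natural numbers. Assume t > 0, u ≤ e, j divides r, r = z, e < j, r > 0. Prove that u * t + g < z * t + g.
j divides r and r > 0, therefore j ≤ r. r = z, so j ≤ z. Since e < j, e < z. u ≤ e, so u < z. Since t > 0, by multiplying by a positive, u * t < z * t. Then u * t + g < z * t + g.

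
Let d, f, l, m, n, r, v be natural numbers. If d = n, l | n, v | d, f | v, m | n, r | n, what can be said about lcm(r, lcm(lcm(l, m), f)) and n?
lcm(r, lcm(lcm(l, m), f)) | n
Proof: Since l | n and m | n, lcm(l, m) | n. d = n and v | d, therefore v | n. f | v, so f | n. From lcm(l, m) | n, lcm(lcm(l, m), f) | n. r | n, so lcm(r, lcm(lcm(l, m), f)) | n.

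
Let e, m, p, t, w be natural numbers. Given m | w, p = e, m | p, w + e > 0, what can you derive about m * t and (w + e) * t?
m * t ≤ (w + e) * t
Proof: Since p = e and m | p, m | e. Since m | w, m | w + e. w + e > 0, so m ≤ w + e. Then m * t ≤ (w + e) * t.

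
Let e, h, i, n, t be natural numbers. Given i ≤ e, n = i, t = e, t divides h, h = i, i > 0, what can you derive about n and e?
n = e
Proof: h = i and t divides h, so t divides i. From i > 0, t ≤ i. t = e, so e ≤ i. i ≤ e, so i = e. Since n = i, n = e.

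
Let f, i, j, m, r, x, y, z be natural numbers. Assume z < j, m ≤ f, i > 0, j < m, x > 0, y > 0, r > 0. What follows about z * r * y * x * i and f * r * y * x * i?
z * r * y * x * i < f * r * y * x * i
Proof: z < j and j < m, so z < m. Since m ≤ f, z < f. Since r > 0, by multiplying by a positive, z * r < f * r. Using y > 0 and multiplying by a positive, z * r * y < f * r * y. Since x > 0, by multiplying by a positive, z * r * y * x < f * r * y * x. From i > 0, by multiplying by a positive, z * r * y * x * i < f * r * y * x * i.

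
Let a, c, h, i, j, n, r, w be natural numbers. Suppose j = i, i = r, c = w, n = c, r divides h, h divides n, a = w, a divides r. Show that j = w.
j = i and i = r, therefore j = r. r divides h and h divides n, hence r divides n. Since n = c, r divides c. c = w, so r divides w. Because a = w and a divides r, w divides r. r divides w, so r = w. Since j = r, j = w.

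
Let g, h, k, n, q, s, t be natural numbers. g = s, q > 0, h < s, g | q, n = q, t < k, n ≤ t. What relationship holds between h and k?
h < k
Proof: Because g | q and q > 0, g ≤ q. g = s, so s ≤ q. Since h < s, h < q. Since n ≤ t and t < k, n < k. n = q, so q < k. h < q, so h < k.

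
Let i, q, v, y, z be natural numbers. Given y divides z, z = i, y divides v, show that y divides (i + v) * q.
z = i and y divides z, therefore y divides i. From y divides v, y divides i + v. Then y divides (i + v) * q.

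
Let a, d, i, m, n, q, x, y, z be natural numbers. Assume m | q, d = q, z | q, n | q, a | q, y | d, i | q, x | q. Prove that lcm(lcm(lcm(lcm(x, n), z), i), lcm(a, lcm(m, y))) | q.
Because x | q and n | q, lcm(x, n) | q. From z | q, lcm(lcm(x, n), z) | q. Since i | q, lcm(lcm(lcm(x, n), z), i) | q. Because d = q and y | d, y | q. From m | q, lcm(m, y) | q. a | q, so lcm(a, lcm(m, y)) | q. lcm(lcm(lcm(x, n), z), i) | q, so lcm(lcm(lcm(lcm(x, n), z), i), lcm(a, lcm(m, y))) | q.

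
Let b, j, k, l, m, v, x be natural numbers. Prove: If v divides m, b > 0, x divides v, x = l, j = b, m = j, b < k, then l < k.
x = l and x divides v, therefore l divides v. m = j and v divides m, hence v divides j. Since j = b, v divides b. Since l divides v, l divides b. b > 0, so l ≤ b. Since b < k, l < k.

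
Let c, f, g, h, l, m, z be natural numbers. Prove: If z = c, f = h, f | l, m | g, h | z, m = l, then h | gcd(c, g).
z = c and h | z, therefore h | c. m = l and m | g, therefore l | g. f | l, so f | g. Since f = h, h | g. Because h | c, h | gcd(c, g).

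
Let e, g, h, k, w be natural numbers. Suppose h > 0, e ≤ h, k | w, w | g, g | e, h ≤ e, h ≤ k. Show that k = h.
Because e ≤ h and h ≤ e, e = h. k | w and w | g, hence k | g. Since g | e, k | e. Since e = h, k | h. h > 0, so k ≤ h. h ≤ k, so k = h.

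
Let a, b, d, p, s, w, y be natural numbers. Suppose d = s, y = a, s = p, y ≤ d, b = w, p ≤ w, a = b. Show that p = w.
Because d = s and s = p, d = p. Since y = a and a = b, y = b. Since y ≤ d, b ≤ d. Since b = w, w ≤ d. Since d = p, w ≤ p. Since p ≤ w, p = w.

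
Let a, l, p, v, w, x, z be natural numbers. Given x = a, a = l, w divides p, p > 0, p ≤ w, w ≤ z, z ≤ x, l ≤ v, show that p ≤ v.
From x = a and a = l, x = l. Because w divides p and p > 0, w ≤ p. p ≤ w, so w = p. w ≤ z and z ≤ x, so w ≤ x. w = p, so p ≤ x. Since x = l, p ≤ l. Since l ≤ v, p ≤ v.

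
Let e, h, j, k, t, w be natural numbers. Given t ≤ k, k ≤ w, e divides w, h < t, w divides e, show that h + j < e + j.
h < t and t ≤ k, thus h < k. Because w divides e and e divides w, w = e. Since k ≤ w, k ≤ e. Since h < k, h < e. Then h + j < e + j.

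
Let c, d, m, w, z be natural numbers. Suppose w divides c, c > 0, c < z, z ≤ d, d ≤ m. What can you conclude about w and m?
w < m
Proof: w divides c and c > 0, therefore w ≤ c. Since c < z and z ≤ d, c < d. Since w ≤ c, w < d. d ≤ m, so w < m.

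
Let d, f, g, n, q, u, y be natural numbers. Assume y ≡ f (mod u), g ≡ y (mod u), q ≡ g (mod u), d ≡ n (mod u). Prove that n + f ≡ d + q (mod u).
q ≡ g (mod u) and g ≡ y (mod u), therefore q ≡ y (mod u). y ≡ f (mod u), so q ≡ f (mod u). From d ≡ n (mod u), by adding congruences, d + q ≡ n + f (mod u). Then n + f ≡ d + q (mod u).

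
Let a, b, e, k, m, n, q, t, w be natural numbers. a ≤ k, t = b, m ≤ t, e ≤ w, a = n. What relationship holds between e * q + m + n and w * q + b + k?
e * q + m + n ≤ w * q + b + k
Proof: Because e ≤ w, by multiplying by a non-negative, e * q ≤ w * q. t = b and m ≤ t, hence m ≤ b. Since e * q ≤ w * q, e * q + m ≤ w * q + b. From a = n and a ≤ k, n ≤ k. Since e * q + m ≤ w * q + b, e * q + m + n ≤ w * q + b + k.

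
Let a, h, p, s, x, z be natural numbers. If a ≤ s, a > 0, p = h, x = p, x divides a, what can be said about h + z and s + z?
h + z ≤ s + z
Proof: x = p and p = h, hence x = h. From x divides a and a > 0, x ≤ a. Since x = h, h ≤ a. a ≤ s, so h ≤ s. Then h + z ≤ s + z.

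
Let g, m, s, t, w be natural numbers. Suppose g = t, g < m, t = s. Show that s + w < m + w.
Because g = t and t = s, g = s. g < m, so s < m. Then s + w < m + w.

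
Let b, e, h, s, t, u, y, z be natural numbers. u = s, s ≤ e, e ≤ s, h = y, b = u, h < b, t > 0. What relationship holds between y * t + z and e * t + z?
y * t + z < e * t + z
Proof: From s ≤ e and e ≤ s, s = e. u = s, so u = e. From b = u and h < b, h < u. h = y, so y < u. Since u = e, y < e. Since t > 0, y * t < e * t. Then y * t + z < e * t + z.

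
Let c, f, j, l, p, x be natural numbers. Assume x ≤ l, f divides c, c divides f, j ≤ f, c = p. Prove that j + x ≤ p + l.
f divides c and c divides f, thus f = c. Since c = p, f = p. j ≤ f, so j ≤ p. Because x ≤ l, j + x ≤ p + l.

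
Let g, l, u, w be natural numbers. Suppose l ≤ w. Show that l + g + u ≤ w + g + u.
l ≤ w, hence l + g ≤ w + g. Then l + g + u ≤ w + g + u.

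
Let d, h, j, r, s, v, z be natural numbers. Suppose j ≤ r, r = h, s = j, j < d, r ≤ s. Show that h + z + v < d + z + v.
Because s = j and r ≤ s, r ≤ j. Since j ≤ r, j = r. r = h, so j = h. Because j < d, h < d. Then h + z < d + z. Then h + z + v < d + z + v.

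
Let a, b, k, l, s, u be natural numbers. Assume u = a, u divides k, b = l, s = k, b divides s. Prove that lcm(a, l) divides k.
u = a and u divides k, hence a divides k. s = k and b divides s, hence b divides k. Since b = l, l divides k. a divides k, so lcm(a, l) divides k.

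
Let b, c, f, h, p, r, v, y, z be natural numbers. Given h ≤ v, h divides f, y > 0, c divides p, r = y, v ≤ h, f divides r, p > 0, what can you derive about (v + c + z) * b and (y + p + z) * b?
(v + c + z) * b ≤ (y + p + z) * b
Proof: h ≤ v and v ≤ h, therefore h = v. h divides f, so v divides f. Because f divides r, v divides r. Because r = y, v divides y. Since y > 0, v ≤ y. From c divides p and p > 0, c ≤ p. Then c + z ≤ p + z. v ≤ y, so v + c + z ≤ y + p + z. By multiplying by a non-negative, (v + c + z) * b ≤ (y + p + z) * b.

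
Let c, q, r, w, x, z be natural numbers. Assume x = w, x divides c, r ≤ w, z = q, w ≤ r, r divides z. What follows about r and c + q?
r divides c + q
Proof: From w ≤ r and r ≤ w, w = r. x = w, so x = r. x divides c, so r divides c. Since z = q and r divides z, r divides q. Because r divides c, r divides c + q.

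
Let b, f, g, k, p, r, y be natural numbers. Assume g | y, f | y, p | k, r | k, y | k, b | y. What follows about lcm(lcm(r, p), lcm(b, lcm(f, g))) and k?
lcm(lcm(r, p), lcm(b, lcm(f, g))) | k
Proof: Since r | k and p | k, lcm(r, p) | k. Because f | y and g | y, lcm(f, g) | y. Since b | y, lcm(b, lcm(f, g)) | y. Since y | k, lcm(b, lcm(f, g)) | k. From lcm(r, p) | k, lcm(lcm(r, p), lcm(b, lcm(f, g))) | k.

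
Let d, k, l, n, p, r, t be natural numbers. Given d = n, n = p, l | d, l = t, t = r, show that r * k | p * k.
Since l = t and t = r, l = r. From d = n and n = p, d = p. Since l | d, l | p. l = r, so r | p. Then r * k | p * k.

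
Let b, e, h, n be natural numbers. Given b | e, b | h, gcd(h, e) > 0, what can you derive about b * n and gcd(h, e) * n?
b * n ≤ gcd(h, e) * n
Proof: b | h and b | e, thus b | gcd(h, e). Since gcd(h, e) > 0, b ≤ gcd(h, e). Then b * n ≤ gcd(h, e) * n.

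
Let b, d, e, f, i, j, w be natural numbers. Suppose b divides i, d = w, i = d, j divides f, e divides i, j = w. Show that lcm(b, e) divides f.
i = d and d = w, thus i = w. b divides i and e divides i, thus lcm(b, e) divides i. i = w, so lcm(b, e) divides w. j = w and j divides f, therefore w divides f. lcm(b, e) divides w, so lcm(b, e) divides f.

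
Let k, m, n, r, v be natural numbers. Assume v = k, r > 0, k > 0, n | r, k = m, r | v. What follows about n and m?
n ≤ m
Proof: n | r and r > 0, thus n ≤ r. Because v = k and r | v, r | k. Because k > 0, r ≤ k. Since n ≤ r, n ≤ k. Since k = m, n ≤ m.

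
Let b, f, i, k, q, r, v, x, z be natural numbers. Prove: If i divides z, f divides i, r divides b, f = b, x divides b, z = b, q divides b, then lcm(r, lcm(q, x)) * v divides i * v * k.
Since f = b and f divides i, b divides i. z = b and i divides z, so i divides b. b divides i, so b = i. q divides b and x divides b, hence lcm(q, x) divides b. r divides b, so lcm(r, lcm(q, x)) divides b. Since b = i, lcm(r, lcm(q, x)) divides i. Then lcm(r, lcm(q, x)) * v divides i * v. Then lcm(r, lcm(q, x)) * v divides i * v * k.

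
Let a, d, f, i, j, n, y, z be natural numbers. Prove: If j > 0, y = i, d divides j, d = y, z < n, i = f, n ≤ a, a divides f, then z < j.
Because y = i and i = f, y = f. From d = y, d = f. Since d divides j, f divides j. Because a divides f, a divides j. j > 0, so a ≤ j. n ≤ a, so n ≤ j. Since z < n, z < j.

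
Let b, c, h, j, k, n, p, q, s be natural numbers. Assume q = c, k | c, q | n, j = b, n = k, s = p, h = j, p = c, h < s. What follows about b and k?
b < k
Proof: s = p and p = c, so s = c. q = c and q | n, therefore c | n. n = k, so c | k. Since k | c, c = k. s = c, so s = k. h = j and j = b, hence h = b. h < s, so b < s. s = k, so b < k.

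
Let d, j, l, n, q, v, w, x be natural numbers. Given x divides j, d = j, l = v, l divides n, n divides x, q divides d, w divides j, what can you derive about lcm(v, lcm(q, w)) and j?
lcm(v, lcm(q, w)) divides j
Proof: l divides n and n divides x, thus l divides x. x divides j, so l divides j. Since l = v, v divides j. d = j and q divides d, hence q divides j. Since w divides j, lcm(q, w) divides j. v divides j, so lcm(v, lcm(q, w)) divides j.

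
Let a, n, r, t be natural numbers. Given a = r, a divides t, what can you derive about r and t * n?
r divides t * n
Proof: a = r and a divides t, thus r divides t. Then r divides t * n.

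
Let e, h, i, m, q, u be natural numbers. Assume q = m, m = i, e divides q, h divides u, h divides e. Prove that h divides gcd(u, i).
Because q = m and m = i, q = i. Since e divides q, e divides i. h divides e, so h divides i. Because h divides u, h divides gcd(u, i).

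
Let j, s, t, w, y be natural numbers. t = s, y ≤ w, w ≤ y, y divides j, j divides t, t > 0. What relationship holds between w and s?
w ≤ s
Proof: Since y ≤ w and w ≤ y, y = w. y divides j and j divides t, hence y divides t. y = w, so w divides t. t > 0, so w ≤ t. t = s, so w ≤ s.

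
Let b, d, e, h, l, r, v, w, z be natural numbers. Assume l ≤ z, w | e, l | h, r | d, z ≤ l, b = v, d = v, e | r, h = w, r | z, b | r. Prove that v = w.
From b = v and b | r, v | r. d = v and r | d, thus r | v. v | r, so v = r. From l ≤ z and z ≤ l, l = z. l | h, so z | h. h = w, so z | w. r | z, so r | w. Because w | e and e | r, w | r. r | w, so r = w. Since v = r, v = w.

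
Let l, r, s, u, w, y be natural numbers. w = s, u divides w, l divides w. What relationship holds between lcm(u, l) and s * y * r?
lcm(u, l) divides s * y * r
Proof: u divides w and l divides w, therefore lcm(u, l) divides w. w = s, so lcm(u, l) divides s. Then lcm(u, l) divides s * y. Then lcm(u, l) divides s * y * r.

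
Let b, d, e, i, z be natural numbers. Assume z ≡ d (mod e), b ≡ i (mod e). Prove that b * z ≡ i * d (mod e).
Since b ≡ i (mod e) and z ≡ d (mod e), by multiplying congruences, b * z ≡ i * d (mod e).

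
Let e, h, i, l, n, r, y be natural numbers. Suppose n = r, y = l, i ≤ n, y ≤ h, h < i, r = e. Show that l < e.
From n = r and r = e, n = e. h < i and i ≤ n, thus h < n. From y ≤ h, y < n. y = l, so l < n. n = e, so l < e.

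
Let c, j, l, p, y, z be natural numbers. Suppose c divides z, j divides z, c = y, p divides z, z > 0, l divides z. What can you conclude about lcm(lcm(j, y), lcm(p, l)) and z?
lcm(lcm(j, y), lcm(p, l)) ≤ z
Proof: c = y and c divides z, therefore y divides z. j divides z, so lcm(j, y) divides z. p divides z and l divides z, so lcm(p, l) divides z. Because lcm(j, y) divides z, lcm(lcm(j, y), lcm(p, l)) divides z. Since z > 0, lcm(lcm(j, y), lcm(p, l)) ≤ z.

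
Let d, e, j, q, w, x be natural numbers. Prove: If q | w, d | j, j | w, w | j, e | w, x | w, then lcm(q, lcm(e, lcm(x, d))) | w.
Because j | w and w | j, j = w. d | j, so d | w. Since x | w, lcm(x, d) | w. Since e | w, lcm(e, lcm(x, d)) | w. Since q | w, lcm(q, lcm(e, lcm(x, d))) | w.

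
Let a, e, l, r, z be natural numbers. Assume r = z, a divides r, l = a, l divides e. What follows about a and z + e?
a divides z + e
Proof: r = z and a divides r, so a divides z. l = a and l divides e, so a divides e. Because a divides z, a divides z + e.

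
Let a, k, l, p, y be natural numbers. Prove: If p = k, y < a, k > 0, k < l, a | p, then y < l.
p = k and a | p, therefore a | k. Since k > 0, a ≤ k. From k < l, a < l. y < a, so y < l.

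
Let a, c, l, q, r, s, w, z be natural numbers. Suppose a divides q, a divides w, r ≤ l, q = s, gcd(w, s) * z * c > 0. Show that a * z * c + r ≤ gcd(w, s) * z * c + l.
q = s and a divides q, therefore a divides s. Since a divides w, a divides gcd(w, s). Then a * z divides gcd(w, s) * z. Then a * z * c divides gcd(w, s) * z * c. Since gcd(w, s) * z * c > 0, a * z * c ≤ gcd(w, s) * z * c. r ≤ l, so a * z * c + r ≤ gcd(w, s) * z * c + l.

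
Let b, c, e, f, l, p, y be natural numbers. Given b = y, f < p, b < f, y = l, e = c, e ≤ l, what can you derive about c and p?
c < p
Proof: Because e = c and e ≤ l, c ≤ l. b = y and y = l, therefore b = l. Since b < f, l < f. Since f < p, l < p. Since c ≤ l, c < p.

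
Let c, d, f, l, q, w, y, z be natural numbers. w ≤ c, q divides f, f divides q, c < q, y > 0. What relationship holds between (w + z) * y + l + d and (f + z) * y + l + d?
(w + z) * y + l + d < (f + z) * y + l + d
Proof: q divides f and f divides q, hence q = f. Since c < q, c < f. w ≤ c, so w < f. Then w + z < f + z. Since y > 0, by multiplying by a positive, (w + z) * y < (f + z) * y. Then (w + z) * y + l < (f + z) * y + l. Then (w + z) * y + l + d < (f + z) * y + l + d.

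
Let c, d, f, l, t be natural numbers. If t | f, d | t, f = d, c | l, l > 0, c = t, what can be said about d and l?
d ≤ l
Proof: Since f = d and t | f, t | d. Since d | t, t = d. From c = t and c | l, t | l. l > 0, so t ≤ l. t = d, so d ≤ l.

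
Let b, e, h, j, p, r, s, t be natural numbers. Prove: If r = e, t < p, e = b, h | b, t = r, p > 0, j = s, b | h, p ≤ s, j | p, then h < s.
j | p and p > 0, thus j ≤ p. j = s, so s ≤ p. p ≤ s, so p = s. Since t = r and r = e, t = e. From e = b, t = b. b | h and h | b, so b = h. Since t = b, t = h. Because t < p, h < p. p = s, so h < s.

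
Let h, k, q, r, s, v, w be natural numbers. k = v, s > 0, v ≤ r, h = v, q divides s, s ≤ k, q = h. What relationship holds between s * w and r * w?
s * w ≤ r * w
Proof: q = h and h = v, hence q = v. Since q divides s, v divides s. Since s > 0, v ≤ s. Because k = v and s ≤ k, s ≤ v. v ≤ s, so v = s. v ≤ r, so s ≤ r. By multiplying by a non-negative, s * w ≤ r * w.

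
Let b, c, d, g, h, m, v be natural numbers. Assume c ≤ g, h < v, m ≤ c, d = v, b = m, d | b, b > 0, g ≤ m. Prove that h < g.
Because m ≤ c and c ≤ g, m ≤ g. g ≤ m, so m = g. d | b and b > 0, therefore d ≤ b. Since b = m, d ≤ m. Because d = v, v ≤ m. h < v, so h < m. Since m = g, h < g.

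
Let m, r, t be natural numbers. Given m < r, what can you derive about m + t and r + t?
m + t < r + t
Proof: Because m < r, by adding to both sides, m + t < r + t.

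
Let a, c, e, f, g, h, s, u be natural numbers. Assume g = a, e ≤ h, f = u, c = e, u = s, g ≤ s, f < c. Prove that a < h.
g = a and g ≤ s, so a ≤ s. From f = u and u = s, f = s. From c = e and f < c, f < e. f = s, so s < e. a ≤ s, so a < e. From e ≤ h, a < h.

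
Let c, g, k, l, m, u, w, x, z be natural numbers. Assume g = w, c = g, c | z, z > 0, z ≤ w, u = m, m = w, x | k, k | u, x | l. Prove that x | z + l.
From c = g and c | z, g | z. Because g = w, w | z. Since z > 0, w ≤ z. Since z ≤ w, w = z. From u = m and m = w, u = w. Because x | k and k | u, x | u. Since u = w, x | w. Since w = z, x | z. Since x | l, x | z + l.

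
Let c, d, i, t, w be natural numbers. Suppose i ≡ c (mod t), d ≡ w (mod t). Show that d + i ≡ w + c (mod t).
d ≡ w (mod t) and i ≡ c (mod t). By adding congruences, d + i ≡ w + c (mod t).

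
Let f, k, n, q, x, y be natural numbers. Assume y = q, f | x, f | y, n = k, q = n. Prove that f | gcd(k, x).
y = q and q = n, hence y = n. f | y, so f | n. From n = k, f | k. From f | x, f | gcd(k, x).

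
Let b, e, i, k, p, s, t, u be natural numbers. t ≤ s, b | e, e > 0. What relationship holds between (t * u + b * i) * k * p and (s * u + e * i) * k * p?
(t * u + b * i) * k * p ≤ (s * u + e * i) * k * p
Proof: From t ≤ s, t * u ≤ s * u. From b | e and e > 0, b ≤ e. Then b * i ≤ e * i. From t * u ≤ s * u, t * u + b * i ≤ s * u + e * i. Then (t * u + b * i) * k ≤ (s * u + e * i) * k. Then (t * u + b * i) * k * p ≤ (s * u + e * i) * k * p.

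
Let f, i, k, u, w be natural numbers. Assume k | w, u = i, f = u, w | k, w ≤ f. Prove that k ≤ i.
w | k and k | w, hence w = k. Since f = u and u = i, f = i. Because w ≤ f, w ≤ i. w = k, so k ≤ i.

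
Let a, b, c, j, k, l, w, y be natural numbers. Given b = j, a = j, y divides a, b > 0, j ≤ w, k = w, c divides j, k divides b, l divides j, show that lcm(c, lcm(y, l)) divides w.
From k = w and k divides b, w divides b. b > 0, so w ≤ b. Because b = j, w ≤ j. j ≤ w, so j = w. From a = j and y divides a, y divides j. Since l divides j, lcm(y, l) divides j. Since c divides j, lcm(c, lcm(y, l)) divides j. Since j = w, lcm(c, lcm(y, l)) divides w.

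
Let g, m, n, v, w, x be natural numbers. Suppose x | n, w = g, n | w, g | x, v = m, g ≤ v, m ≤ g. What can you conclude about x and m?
x = m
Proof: Since w = g and n | w, n | g. Since x | n, x | g. Because g | x, x = g. v = m and g ≤ v, so g ≤ m. m ≤ g, so g = m. Since x = g, x = m.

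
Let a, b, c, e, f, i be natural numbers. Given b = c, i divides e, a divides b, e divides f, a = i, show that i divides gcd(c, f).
a = i and a divides b, hence i divides b. Since b = c, i divides c. From i divides e and e divides f, i divides f. From i divides c, i divides gcd(c, f).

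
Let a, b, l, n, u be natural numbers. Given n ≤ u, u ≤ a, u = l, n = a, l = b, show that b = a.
n = a and n ≤ u, so a ≤ u. u ≤ a, so a = u. Since u = l, a = l. Since l = b, a = b. Then b = a.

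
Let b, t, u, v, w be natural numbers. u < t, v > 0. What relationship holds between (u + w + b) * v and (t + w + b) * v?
(u + w + b) * v < (t + w + b) * v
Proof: Because u < t, u + w < t + w. Then u + w + b < t + w + b. Since v > 0, by multiplying by a positive, (u + w + b) * v < (t + w + b) * v.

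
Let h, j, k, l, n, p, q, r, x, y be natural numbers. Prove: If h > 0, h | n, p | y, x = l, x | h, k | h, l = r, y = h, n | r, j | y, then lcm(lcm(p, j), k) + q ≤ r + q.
Since h | n and n | r, h | r. x = l and x | h, so l | h. Since l = r, r | h. h | r, so h = r. p | y and j | y, thus lcm(p, j) | y. Because y = h, lcm(p, j) | h. From k | h, lcm(lcm(p, j), k) | h. h > 0, so lcm(lcm(p, j), k) ≤ h. Since h = r, lcm(lcm(p, j), k) ≤ r. Then lcm(lcm(p, j), k) + q ≤ r + q.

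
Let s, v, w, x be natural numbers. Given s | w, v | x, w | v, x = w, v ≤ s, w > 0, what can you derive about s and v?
s = v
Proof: x = w and v | x, thus v | w. From w | v, w = v. s | w and w > 0, hence s ≤ w. Since w = v, s ≤ v. v ≤ s, so v = s. Then s = v.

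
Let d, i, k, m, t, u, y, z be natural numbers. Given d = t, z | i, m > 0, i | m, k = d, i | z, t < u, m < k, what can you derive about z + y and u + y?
z + y < u + y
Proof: i | z and z | i, thus i = z. Since i | m and m > 0, i ≤ m. Because k = d and d = t, k = t. m < k, so m < t. t < u, so m < u. Since i ≤ m, i < u. Since i = z, z < u. Then z + y < u + y.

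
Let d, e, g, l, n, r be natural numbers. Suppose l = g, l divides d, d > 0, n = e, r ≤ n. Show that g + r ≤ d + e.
l divides d and d > 0, thus l ≤ d. Since l = g, g ≤ d. n = e and r ≤ n, hence r ≤ e. g ≤ d, so g + r ≤ d + e.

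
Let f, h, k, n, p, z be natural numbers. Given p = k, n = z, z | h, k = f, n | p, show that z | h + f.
p = k and k = f, so p = f. n = z and n | p, therefore z | p. Since p = f, z | f. Since z | h, z | h + f.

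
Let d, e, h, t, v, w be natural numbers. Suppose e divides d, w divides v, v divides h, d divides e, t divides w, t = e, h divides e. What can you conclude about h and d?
h = d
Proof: From t = e and t divides w, e divides w. Since w divides v, e divides v. Since v divides h, e divides h. From h divides e, h = e. e divides d and d divides e, therefore e = d. h = e, so h = d.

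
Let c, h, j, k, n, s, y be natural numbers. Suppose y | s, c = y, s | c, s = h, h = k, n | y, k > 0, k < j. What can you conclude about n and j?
n < j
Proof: From c = y and s | c, s | y. y | s, so y = s. s = h and h = k, thus s = k. Since y = s, y = k. Since n | y, n | k. From k > 0, n ≤ k. k < j, so n < j.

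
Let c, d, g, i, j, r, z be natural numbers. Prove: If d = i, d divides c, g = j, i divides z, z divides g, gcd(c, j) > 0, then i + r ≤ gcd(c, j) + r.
d = i and d divides c, hence i divides c. i divides z and z divides g, so i divides g. Since g = j, i divides j. i divides c, so i divides gcd(c, j). Because gcd(c, j) > 0, i ≤ gcd(c, j). Then i + r ≤ gcd(c, j) + r.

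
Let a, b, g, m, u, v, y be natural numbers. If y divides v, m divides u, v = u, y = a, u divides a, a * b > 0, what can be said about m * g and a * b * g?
m * g ≤ a * b * g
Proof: From y = a and y divides v, a divides v. Since v = u, a divides u. Since u divides a, u = a. From m divides u, m divides a. Then m divides a * b. Since a * b > 0, m ≤ a * b. By multiplying by a non-negative, m * g ≤ a * b * g.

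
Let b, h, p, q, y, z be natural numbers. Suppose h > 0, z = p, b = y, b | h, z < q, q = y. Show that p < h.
z = p and z < q, thus p < q. Since q = y, p < y. Since b = y and b | h, y | h. Since h > 0, y ≤ h. p < y, so p < h.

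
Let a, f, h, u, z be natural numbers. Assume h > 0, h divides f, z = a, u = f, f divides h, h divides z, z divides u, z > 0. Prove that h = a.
h divides z and z > 0, so h ≤ z. Since f divides h and h divides f, f = h. Since u = f and z divides u, z divides f. Since f = h, z divides h. h > 0, so z ≤ h. h ≤ z, so h = z. Since z = a, h = a.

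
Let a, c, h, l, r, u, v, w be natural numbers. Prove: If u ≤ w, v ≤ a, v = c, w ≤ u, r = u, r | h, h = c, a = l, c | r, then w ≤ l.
h = c and r | h, therefore r | c. c | r, so c = r. r = u, so c = u. u ≤ w and w ≤ u, hence u = w. c = u, so c = w. a = l and v ≤ a, so v ≤ l. Because v = c, c ≤ l. Since c = w, w ≤ l.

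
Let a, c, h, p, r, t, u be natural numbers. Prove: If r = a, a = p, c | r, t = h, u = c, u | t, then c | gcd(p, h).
Because r = a and a = p, r = p. Since c | r, c | p. u = c and u | t, so c | t. Because t = h, c | h. Since c | p, c | gcd(p, h).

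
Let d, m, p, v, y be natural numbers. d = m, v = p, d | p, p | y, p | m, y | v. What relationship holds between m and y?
m = y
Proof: d = m and d | p, therefore m | p. p | m, so m = p. Since v = p and y | v, y | p. p | y, so p = y. m = p, so m = y.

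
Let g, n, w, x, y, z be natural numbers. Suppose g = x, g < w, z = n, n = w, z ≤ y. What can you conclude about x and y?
x < y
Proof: Because g = x and g < w, x < w. z = n and n = w, thus z = w. z ≤ y, so w ≤ y. x < w, so x < y.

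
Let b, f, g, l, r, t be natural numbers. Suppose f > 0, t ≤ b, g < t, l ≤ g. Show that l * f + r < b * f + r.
l ≤ g and g < t, so l < t. t ≤ b, so l < b. Since f > 0, l * f < b * f. Then l * f + r < b * f + r.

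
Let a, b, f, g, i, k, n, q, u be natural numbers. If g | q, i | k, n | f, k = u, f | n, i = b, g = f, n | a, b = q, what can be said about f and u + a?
f | u + a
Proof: Because g = f and g | q, f | q. From i = b and b = q, i = q. i | k, so q | k. Since f | q, f | k. k = u, so f | u. n | f and f | n, so n = f. Because n | a, f | a. Since f | u, f | u + a.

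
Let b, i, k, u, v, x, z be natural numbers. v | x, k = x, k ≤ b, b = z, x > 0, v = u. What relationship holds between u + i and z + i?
u + i ≤ z + i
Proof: Since v | x and x > 0, v ≤ x. Since k = x and k ≤ b, x ≤ b. From v ≤ x, v ≤ b. v = u, so u ≤ b. Since b = z, u ≤ z. Then u + i ≤ z + i.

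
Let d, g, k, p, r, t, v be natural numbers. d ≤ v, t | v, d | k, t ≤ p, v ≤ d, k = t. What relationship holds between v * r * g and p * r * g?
v * r * g ≤ p * r * g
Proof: d ≤ v and v ≤ d, thus d = v. Since k = t and d | k, d | t. Since d = v, v | t. Since t | v, t = v. Since t ≤ p, v ≤ p. Then v * r ≤ p * r. Then v * r * g ≤ p * r * g.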